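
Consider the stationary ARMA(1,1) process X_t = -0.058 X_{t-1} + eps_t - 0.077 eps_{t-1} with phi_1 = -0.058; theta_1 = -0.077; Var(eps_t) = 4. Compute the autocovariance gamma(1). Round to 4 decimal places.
\gamma(1) = -0.5442

Multiply the model equation by X_{t-k} and take expectations. With theta_0 = psi_0 = 1 and psi_j the MA(infinity) weights, this gives
  gamma(k) - sum_i phi_i gamma(k-i) = c_k,
  c_k = sigma^2 * sum_{j=k..q} theta_j psi_{j-k}   (c_k = 0 for k > q),
using gamma(-m) = gamma(m).
psi-weights needed (psi_j = theta_j + sum_i phi_i psi_{j-i}):
  psi_1 = theta_1 + phi_1 = -0.077 + (-0.058) = -0.135
Right-hand sides:
  c_0 = sigma^2 (1 + theta_1 psi_1) = 4 * (1 + (-0.077)(-0.135)) = 4 * 1.010395 = 4.04158
  c_1 = sigma^2 theta_1 = 4 * (-0.077) = -0.308
  c_2 = 0
Equations for k = 0 and k = 1 (AR order 1):
  gamma(0) = phi_1 gamma(1) + c_0
  gamma(1) = phi_1 gamma(0) + c_1
Substituting the second into the first: gamma(0) (1 - phi_1^2) = c_0 + phi_1 c_1, so
  gamma(0) = (c_0 + phi_1 c_1) / (1 - phi_1^2) = (4.04158 + (-0.058)(-0.308)) / (1 - (-0.058)^2) = 4.059444 / 0.996636 = 4.073146.
  gamma(1) = phi_1 gamma(0) + c_1 = (-0.058)(4.073146) + (-0.308) = -0.544242.
Therefore gamma(1) = -0.5442 (to 4 decimal places).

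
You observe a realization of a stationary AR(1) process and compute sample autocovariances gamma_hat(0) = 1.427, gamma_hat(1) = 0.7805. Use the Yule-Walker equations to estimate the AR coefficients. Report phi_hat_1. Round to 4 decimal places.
\hat\phi_{1} = 0.5470

The Yule-Walker equations for an AR(p) process read, in matrix form,
  Gamma_p phi = r_p,   with   (Gamma_p)_{ij} = gamma(|i - j|),
                       (r_p)_i = gamma(i),   i,j = 1..p.
Substitute the sample gammas (Toeplitz matrix and right-hand side of size 1):
  Gamma_p = [[1.427]]
  r_p     = [0.7805]
With p = 1 this is the single equation gamma(0) phi_1 = gamma(1):
  phi_hat_1 = gamma(1) / gamma(0) = 0.7805 / 1.427 = 0.5470.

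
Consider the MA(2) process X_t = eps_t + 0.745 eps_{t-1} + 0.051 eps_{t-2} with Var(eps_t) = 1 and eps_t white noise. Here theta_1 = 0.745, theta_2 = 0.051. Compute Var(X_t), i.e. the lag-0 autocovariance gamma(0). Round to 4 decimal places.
\gamma(0) = 1.5576

For an MA(q) process X_t = eps_t + sum_i theta_i eps_{t-i} with
Var(eps_t) = sigma^2, the variance is
  gamma(0) = sigma^2 * (1 + sum_i theta_i^2).
  sum_i theta_i^2 = (0.745)^2 + (0.051)^2 = 0.555025 + 0.002601 = 0.557626.
  gamma(0) = 1 * (1 + 0.557626) = 1 * 1.557626 = 1.557626, which rounds to 1.5576.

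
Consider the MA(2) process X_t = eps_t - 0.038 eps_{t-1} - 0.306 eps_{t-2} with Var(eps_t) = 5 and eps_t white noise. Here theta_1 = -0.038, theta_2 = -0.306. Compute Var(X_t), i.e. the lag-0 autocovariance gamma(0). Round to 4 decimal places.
\gamma(0) = 5.4754

For an MA(q) process X_t = eps_t + sum_i theta_i eps_{t-i} with
Var(eps_t) = sigma^2, the variance is
  gamma(0) = sigma^2 * (1 + sum_i theta_i^2).
  sum_i theta_i^2 = (-0.038)^2 + (-0.306)^2 = 0.001444 + 0.093636 = 0.09508.
  gamma(0) = 5 * (1 + 0.09508) = 5 * 1.09508 = 5.4754.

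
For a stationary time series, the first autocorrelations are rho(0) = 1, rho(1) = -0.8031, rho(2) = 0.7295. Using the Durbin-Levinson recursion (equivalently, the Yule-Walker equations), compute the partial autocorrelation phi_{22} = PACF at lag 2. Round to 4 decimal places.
\phi_{22} = 0.2381

The PACF at lag k is phi_{kk}, the last component of the solution
to the Yule-Walker system G_k phi = r_k where
  (G_k)_{ij} = rho(|i - j|), (r_k)_i = rho(i), i,j = 1..k.
Equivalently, Durbin-Levinson gives phi_{kk} iteratively:
  phi_{11} = rho(1)
  phi_{kk} = [rho(k) - sum_{j=1..k-1} phi_{k-1,j} rho(k-j)]
            / [1 - sum_{j=1..k-1} phi_{k-1,j} rho(j)],
  phi_{k,j} = phi_{k-1,j} - phi_{kk} phi_{k-1,k-j},  j = 1..k-1.
Step k = 1:
  phi_11 = rho(1) = -0.8031.
Step k = 2:
  phi_22 = [rho(2) - phi_11 rho(1)] / [1 - phi_11 rho(1)] = [0.7295 - (-0.8031)(-0.8031)] / [1 - (-0.8031)(-0.8031)]
         = 0.08453039 / 0.35503039 = 0.2381.
Therefore phi_{22} = 0.2381.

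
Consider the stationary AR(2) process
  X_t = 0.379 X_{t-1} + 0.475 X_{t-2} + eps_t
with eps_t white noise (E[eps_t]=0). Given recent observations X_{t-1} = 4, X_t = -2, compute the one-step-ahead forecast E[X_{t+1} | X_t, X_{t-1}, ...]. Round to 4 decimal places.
E[X_{t+1} \mid \mathcal F_t] = 1.1420

For an AR(p) model X_t = c + sum_i phi_i X_{t-i} + eps_t, the
one-step-ahead conditional mean is
  E[X_{t+1} | X_t, ...] = c + sum_i phi_i X_{t+1-i}.
Substitute known values:
  E[X_{t+1} | ...] = (0.379) * (-2) + (0.475) * (4)
                   = 1.1420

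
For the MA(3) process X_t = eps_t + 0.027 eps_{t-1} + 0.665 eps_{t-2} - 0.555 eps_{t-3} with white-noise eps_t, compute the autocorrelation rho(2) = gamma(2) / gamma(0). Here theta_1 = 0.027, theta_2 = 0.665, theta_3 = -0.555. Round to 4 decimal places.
\rho(2) = 0.3712

For an MA(q) process with theta_0 = 1, the autocovariance is
  gamma(k) = sigma^2 * sum_{i=0..q-k} theta_i * theta_{i+k},
and rho(k) = gamma(k) / gamma(0). Sigma^2 cancels.
  numerator   = (1)*(0.665) + (0.027)*(-0.555) = 0.650015.
  denominator = (1)^2 + (0.027)^2 + (0.665)^2 + (-0.555)^2 = 1.750979.
  rho(2) = 0.650015 / 1.750979 = 0.3712.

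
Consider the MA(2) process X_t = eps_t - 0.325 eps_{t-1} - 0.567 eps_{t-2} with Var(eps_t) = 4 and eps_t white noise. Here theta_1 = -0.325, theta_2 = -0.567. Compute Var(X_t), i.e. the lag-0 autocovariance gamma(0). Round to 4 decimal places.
\gamma(0) = 5.7085

For an MA(q) process X_t = eps_t + sum_i theta_i eps_{t-i} with
Var(eps_t) = sigma^2, the variance is
  gamma(0) = sigma^2 * (1 + sum_i theta_i^2).
  sum_i theta_i^2 = (-0.325)^2 + (-0.567)^2 = 0.105625 + 0.321489 = 0.427114.
  gamma(0) = 4 * (1 + 0.427114) = 4 * 1.427114 = 5.708456, which rounds to 5.7085.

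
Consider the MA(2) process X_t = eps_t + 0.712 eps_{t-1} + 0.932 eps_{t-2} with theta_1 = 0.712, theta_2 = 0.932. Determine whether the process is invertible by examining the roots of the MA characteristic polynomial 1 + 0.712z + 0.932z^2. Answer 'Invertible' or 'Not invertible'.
\text{Invertible}

The MA(q) characteristic polynomial is P(z) = 1 + 0.712z + 0.932z^2.
Invertibility requires all roots to lie outside the unit circle, i.e. |z| > 1 for every root.
Set 1 + (0.712) z + (0.932) z^2 = 0, i.e. a z^2 + b z + c = 0 with a = 0.932, b = 0.712, c = 1.
Discriminant D = b^2 - 4ac = (0.712)^2 - 4*(0.932)*1 = 0.506944 - (3.728) = -3.221056.
D < 0, so the roots are the complex-conjugate pair z = (-b +/- i sqrt(-D)) / (2a) = -0.382 +/- 0.9628i.
For a conjugate pair |z|^2 = z * conj(z) = (product of roots) = c/a = 1/(0.932) = 1.072961, so |z| = sqrt(1.072961) = 1.0358 for both roots.
Moduli of all roots: 1.0358, 1.0358.
All moduli strictly greater than 1? Yes.
Verdict: Invertible.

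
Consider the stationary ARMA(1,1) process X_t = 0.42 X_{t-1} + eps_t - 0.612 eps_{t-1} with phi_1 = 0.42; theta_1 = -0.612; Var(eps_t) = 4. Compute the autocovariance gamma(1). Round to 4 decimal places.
\gamma(1) = -0.6928

Multiply the model equation by X_{t-k} and take expectations. With theta_0 = psi_0 = 1 and psi_j the MA(infinity) weights, this gives
  gamma(k) - sum_i phi_i gamma(k-i) = c_k,
  c_k = sigma^2 * sum_{j=k..q} theta_j psi_{j-k}   (c_k = 0 for k > q),
using gamma(-m) = gamma(m).
psi-weights needed (psi_j = theta_j + sum_i phi_i psi_{j-i}):
  psi_1 = theta_1 + phi_1 = -0.612 + (0.42) = -0.192
Right-hand sides:
  c_0 = sigma^2 (1 + theta_1 psi_1) = 4 * (1 + (-0.612)(-0.192)) = 4 * 1.117504 = 4.470016
  c_1 = sigma^2 theta_1 = 4 * (-0.612) = -2.448
  c_2 = 0
Equations for k = 0 and k = 1 (AR order 1):
  gamma(0) = phi_1 gamma(1) + c_0
  gamma(1) = phi_1 gamma(0) + c_1
Substituting the second into the first: gamma(0) (1 - phi_1^2) = c_0 + phi_1 c_1, so
  gamma(0) = (c_0 + phi_1 c_1) / (1 - phi_1^2) = (4.470016 + (0.42)(-2.448)) / (1 - (0.42)^2) = 3.441856 / 0.8236 = 4.179038.
  gamma(1) = phi_1 gamma(0) + c_1 = (0.42)(4.179038) + (-2.448) = -0.692804.
Therefore gamma(1) = -0.6928 (to 4 decimal places).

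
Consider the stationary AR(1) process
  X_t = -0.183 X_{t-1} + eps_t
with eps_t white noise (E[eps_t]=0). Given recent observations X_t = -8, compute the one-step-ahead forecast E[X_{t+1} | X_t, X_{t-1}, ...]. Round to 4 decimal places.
E[X_{t+1} \mid \mathcal F_t] = 1.4640

For an AR(p) model X_t = c + sum_i phi_i X_{t-i} + eps_t, the
one-step-ahead conditional mean is
  E[X_{t+1} | X_t, ...] = c + sum_i phi_i X_{t+1-i}.
Substitute known values:
  E[X_{t+1} | ...] = (-0.183) * (-8)
                   = 1.4640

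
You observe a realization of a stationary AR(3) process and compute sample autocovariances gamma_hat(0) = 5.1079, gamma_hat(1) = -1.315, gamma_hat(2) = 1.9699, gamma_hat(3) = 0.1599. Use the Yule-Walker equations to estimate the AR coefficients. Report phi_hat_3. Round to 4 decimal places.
\hat\phi_{3} = 0.2240

The Yule-Walker equations for an AR(p) process read, in matrix form,
  Gamma_p phi = r_p,   with   (Gamma_p)_{ij} = gamma(|i - j|),
                       (r_p)_i = gamma(i),   i,j = 1..p.
Substitute the sample gammas (Toeplitz matrix and right-hand side of size 3):
  Gamma_p = [[5.1079, -1.315, 1.9699], [-1.315, 5.1079, -1.315], [1.9699, -1.315, 5.1079]]
  r_p     = [-1.315, 1.9699, 0.1599]
Written out (R1..R3):
  (R1) 5.1079 phi_1 - 1.315 phi_2 + 1.9699 phi_3 = -1.315
  (R2) -1.315 phi_1 + 5.1079 phi_2 - 1.315 phi_3 = 1.9699
  (R3) 1.9699 phi_1 - 1.315 phi_2 + 5.1079 phi_3 = 0.1599
Gaussian elimination:
  R2 <- R2 - (-1.315/5.1079) R1 = R2 - (-0.257444) R1:  4.769361 phi_2 - 0.80786 phi_3 = 1.631361
  R3 <- R3 - (1.9699/5.1079) R1 = R3 - (0.385658) R1:  -0.80786 phi_2 + 4.348193 phi_3 = 0.66704
  R3 <- R3 - (-0.80786/4.769361) R2 = R3 - (-0.169385) R2:  4.211353 phi_3 = 0.943368
Back-substitution:
  phi_hat_3 = 0.943368 / 4.211353 = 0.224006
  phi_hat_2 = (1.631361 - (-0.80786)(0.224006)) / 4.769361 = 0.379994
  phi_hat_1 = (-1.315 - (-1.315)(0.379994) - (1.9699)(0.224006)) / 5.1079 = -0.246007
So phi_hat = [-0.2460, 0.3800, 0.2240].
Therefore phi_hat_3 = 0.2240.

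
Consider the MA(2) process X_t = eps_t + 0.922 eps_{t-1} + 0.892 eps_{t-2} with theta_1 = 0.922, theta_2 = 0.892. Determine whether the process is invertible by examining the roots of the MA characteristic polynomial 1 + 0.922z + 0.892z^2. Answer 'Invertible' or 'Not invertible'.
\text{Invertible}

The MA(q) characteristic polynomial is P(z) = 1 + 0.922z + 0.892z^2.
Invertibility requires all roots to lie outside the unit circle, i.e. |z| > 1 for every root.
Set 1 + (0.922) z + (0.892) z^2 = 0, i.e. a z^2 + b z + c = 0 with a = 0.892, b = 0.922, c = 1.
Discriminant D = b^2 - 4ac = (0.922)^2 - 4*(0.892)*1 = 0.850084 - (3.568) = -2.717916.
D < 0, so the roots are the complex-conjugate pair z = (-b +/- i sqrt(-D)) / (2a) = -0.5168 +/- 0.9241i.
For a conjugate pair |z|^2 = z * conj(z) = (product of roots) = c/a = 1/(0.892) = 1.121076, so |z| = sqrt(1.121076) = 1.0588 for both roots.
Moduli of all roots: 1.0588, 1.0588.
All moduli strictly greater than 1? Yes.
Verdict: Invertible.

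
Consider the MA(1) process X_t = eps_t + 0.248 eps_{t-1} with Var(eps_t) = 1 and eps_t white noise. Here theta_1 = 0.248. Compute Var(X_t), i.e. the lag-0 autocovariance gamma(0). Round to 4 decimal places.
\gamma(0) = 1.0615

For an MA(q) process X_t = eps_t + sum_i theta_i eps_{t-i} with
Var(eps_t) = sigma^2, the variance is
  gamma(0) = sigma^2 * (1 + sum_i theta_i^2).
  sum_i theta_i^2 = (0.248)^2 = 0.061504.
  gamma(0) = 1 * (1 + 0.061504) = 1 * 1.061504 = 1.061504, which rounds to 1.0615.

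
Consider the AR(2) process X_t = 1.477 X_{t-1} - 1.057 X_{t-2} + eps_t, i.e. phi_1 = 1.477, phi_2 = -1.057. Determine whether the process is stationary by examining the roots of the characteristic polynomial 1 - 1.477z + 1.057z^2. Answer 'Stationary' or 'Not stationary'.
\text{Not stationary}

The AR(p) characteristic polynomial is P(z) = 1 - 1.477z + 1.057z^2.
Stationarity requires all roots to lie outside the unit circle, i.e. |z| > 1 for every root.
Set 1 + (-1.477) z + (1.057) z^2 = 0, i.e. a z^2 + b z + c = 0 with a = 1.057, b = -1.477, c = 1.
Discriminant D = b^2 - 4ac = (-1.477)^2 - 4*(1.057)*1 = 2.181529 - (4.228) = -2.046471.
D < 0, so the roots are the complex-conjugate pair z = (-b +/- i sqrt(-D)) / (2a) = 0.6987 +/- 0.6767i.
For a conjugate pair |z|^2 = z * conj(z) = (product of roots) = c/a = 1/(1.057) = 0.946074, so |z| = sqrt(0.946074) = 0.9727 for both roots.
Moduli of all roots: 0.9727, 0.9727.
All moduli strictly greater than 1? No.
Verdict: Not stationary.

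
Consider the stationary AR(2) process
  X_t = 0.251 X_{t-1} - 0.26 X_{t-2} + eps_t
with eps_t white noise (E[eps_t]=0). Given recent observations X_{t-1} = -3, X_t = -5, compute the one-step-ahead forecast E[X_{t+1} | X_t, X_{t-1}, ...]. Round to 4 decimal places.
E[X_{t+1} \mid \mathcal F_t] = -0.4750

For an AR(p) model X_t = c + sum_i phi_i X_{t-i} + eps_t, the
one-step-ahead conditional mean is
  E[X_{t+1} | X_t, ...] = c + sum_i phi_i X_{t+1-i}.
Substitute known values:
  E[X_{t+1} | ...] = (0.251) * (-5) + (-0.26) * (-3)
                   = -0.4750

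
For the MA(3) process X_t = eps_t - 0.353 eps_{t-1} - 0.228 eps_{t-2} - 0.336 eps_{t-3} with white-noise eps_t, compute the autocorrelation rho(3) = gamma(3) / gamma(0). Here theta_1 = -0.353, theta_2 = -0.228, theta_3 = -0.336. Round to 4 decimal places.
\rho(3) = -0.2606

For an MA(q) process with theta_0 = 1, the autocovariance is
  gamma(k) = sigma^2 * sum_{i=0..q-k} theta_i * theta_{i+k},
and rho(k) = gamma(k) / gamma(0). Sigma^2 cancels.
  numerator   = (1)*(-0.336) = -0.336.
  denominator = (1)^2 + (-0.353)^2 + (-0.228)^2 + (-0.336)^2 = 1.289489.
  rho(3) = -0.336 / 1.289489 = -0.2606.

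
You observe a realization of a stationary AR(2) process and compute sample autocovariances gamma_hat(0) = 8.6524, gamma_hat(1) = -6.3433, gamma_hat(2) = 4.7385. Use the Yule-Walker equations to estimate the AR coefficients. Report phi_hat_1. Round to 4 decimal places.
\hat\phi_{1} = -0.7170

The Yule-Walker equations for an AR(p) process read, in matrix form,
  Gamma_p phi = r_p,   with   (Gamma_p)_{ij} = gamma(|i - j|),
                       (r_p)_i = gamma(i),   i,j = 1..p.
Substitute the sample gammas (Toeplitz matrix and right-hand side of size 2):
  Gamma_p = [[8.6524, -6.3433], [-6.3433, 8.6524]]
  r_p     = [-6.3433, 4.7385]
Written out:
  8.6524 phi_1 - 6.3433 phi_2 = -6.3433
  -6.3433 phi_1 + 8.6524 phi_2 = 4.7385
Solve by Cramer's rule:
  det = gamma(0)^2 - gamma(1)^2 = (8.6524)^2 - (-6.3433)^2 = 74.86402576 - 40.23745489 = 34.62657087
  phi_hat_1 = [gamma(1) gamma(0) - gamma(1) gamma(2)] / det = [(-6.3433)(8.6524) - (-6.3433)(4.7385)] / 34.62657087 = -24.82704187 / 34.62657087 = -0.717
  phi_hat_2 = [gamma(0) gamma(2) - gamma(1)^2] / det = [(8.6524)(4.7385) - (-6.3433)^2] / 34.62657087 = 0.76194251 / 34.62657087 = 0.022
So phi_hat = [-0.7170, 0.0220].
Therefore phi_hat_1 = -0.7170.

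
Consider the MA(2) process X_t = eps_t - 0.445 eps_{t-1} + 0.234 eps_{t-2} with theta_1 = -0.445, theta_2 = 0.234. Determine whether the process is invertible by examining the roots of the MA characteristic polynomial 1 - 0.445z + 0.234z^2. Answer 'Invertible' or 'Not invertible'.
\text{Invertible}

The MA(q) characteristic polynomial is P(z) = 1 - 0.445z + 0.234z^2.
Invertibility requires all roots to lie outside the unit circle, i.e. |z| > 1 for every root.
Set 1 + (-0.445) z + (0.234) z^2 = 0, i.e. a z^2 + b z + c = 0 with a = 0.234, b = -0.445, c = 1.
Discriminant D = b^2 - 4ac = (-0.445)^2 - 4*(0.234)*1 = 0.198025 - (0.936) = -0.737975.
D < 0, so the roots are the complex-conjugate pair z = (-b +/- i sqrt(-D)) / (2a) = 0.9509 +/- 1.8356i.
For a conjugate pair |z|^2 = z * conj(z) = (product of roots) = c/a = 1/(0.234) = 4.273504, so |z| = sqrt(4.273504) = 2.0672 for both roots.
Moduli of all roots: 2.0672, 2.0672.
All moduli strictly greater than 1? Yes.
Verdict: Invertible.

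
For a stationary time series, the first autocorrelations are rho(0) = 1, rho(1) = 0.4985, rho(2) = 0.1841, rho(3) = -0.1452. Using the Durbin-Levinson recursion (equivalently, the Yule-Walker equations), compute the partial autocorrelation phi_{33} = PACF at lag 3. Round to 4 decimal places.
\phi_{33} = -0.2709

The PACF at lag k is phi_{kk}, the last component of the solution
to the Yule-Walker system G_k phi = r_k where
  (G_k)_{ij} = rho(|i - j|), (r_k)_i = rho(i), i,j = 1..k.
Equivalently, Durbin-Levinson gives phi_{kk} iteratively:
  phi_{11} = rho(1)
  phi_{kk} = [rho(k) - sum_{j=1..k-1} phi_{k-1,j} rho(k-j)]
            / [1 - sum_{j=1..k-1} phi_{k-1,j} rho(j)],
  phi_{k,j} = phi_{k-1,j} - phi_{kk} phi_{k-1,k-j},  j = 1..k-1.
Step k = 1:
  phi_11 = rho(1) = 0.4985.
Step k = 2:
  phi_22 = [rho(2) - phi_11 rho(1)] / [1 - phi_11 rho(1)] = [0.1841 - (0.4985)(0.4985)] / [1 - (0.4985)(0.4985)]
         = -0.06440225 / 0.75149775 = -0.085699.
  Update: phi_21 = phi_11 - phi_22 phi_11 = 0.4985 - (-0.085699)(0.4985) = 0.541221.
Step k = 3:
  phi_33 = [rho(3) - phi_21 rho(2) - phi_22 rho(1)] / [1 - phi_21 rho(1) - phi_22 rho(2)]
    numerator   = -0.1452 - (0.541221)(0.1841) - (-0.085699)(0.4985) = -0.20211802
    denominator = 1 - (0.541221)(0.4985) - (-0.085699)(0.1841) = 0.74597857
  phi_33 = -0.20211802 / 0.74597857 = -0.2709.
Therefore phi_{33} = -0.2709.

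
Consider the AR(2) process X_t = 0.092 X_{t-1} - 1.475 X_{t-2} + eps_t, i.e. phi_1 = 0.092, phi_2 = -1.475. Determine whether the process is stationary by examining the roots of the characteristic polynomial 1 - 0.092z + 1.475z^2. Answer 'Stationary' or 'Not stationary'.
\text{Not stationary}

The AR(p) characteristic polynomial is P(z) = 1 - 0.092z + 1.475z^2.
Stationarity requires all roots to lie outside the unit circle, i.e. |z| > 1 for every root.
Set 1 + (-0.092) z + (1.475) z^2 = 0, i.e. a z^2 + b z + c = 0 with a = 1.475, b = -0.092, c = 1.
Discriminant D = b^2 - 4ac = (-0.092)^2 - 4*(1.475)*1 = 0.008464 - (5.9) = -5.891536.
D < 0, so the roots are the complex-conjugate pair z = (-b +/- i sqrt(-D)) / (2a) = 0.0312 +/- 0.8228i.
For a conjugate pair |z|^2 = z * conj(z) = (product of roots) = c/a = 1/(1.475) = 0.677966, so |z| = sqrt(0.677966) = 0.8234 for both roots.
Moduli of all roots: 0.8234, 0.8234.
All moduli strictly greater than 1? No.
Verdict: Not stationary.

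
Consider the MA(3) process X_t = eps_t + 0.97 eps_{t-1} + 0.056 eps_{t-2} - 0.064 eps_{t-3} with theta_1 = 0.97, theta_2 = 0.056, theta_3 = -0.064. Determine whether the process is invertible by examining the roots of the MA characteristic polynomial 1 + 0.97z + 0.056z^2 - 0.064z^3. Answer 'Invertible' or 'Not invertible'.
\text{Invertible}

The MA(q) characteristic polynomial is P(z) = 1 + 0.97z + 0.056z^2 - 0.064z^3.
Invertibility requires all roots to lie outside the unit circle, i.e. |z| > 1 for every root.
Degree 3: look for a simple real root z0 first, then factor out (1 - z/z0) and solve the remaining quadratic.
Testing z0 = -1.25: P(-1.25) = 1 + (0.97)(-1.25) + (0.056)(-1.25)^2 + (-0.064)(-1.25)^3
  = 1 + (-1.2125) + (0.0875) + (0.125) = 0.  So z_0 = -1.25 is a root, |z_0| = 1.25.
Divide out the factor (1 + 0.8 z) = (1 - z/z0) (since 1/z0 = -0.8):
  P(z) = (1 + 0.8 z)(1 + (0.17) z + (-0.08) z^2)
  [check: z-coef 0.17 - (-0.8) = 0.97; z^2-coef -0.08 - (-0.8)(0.17) = 0.056; z^3-coef -(-0.8)(-0.08) = -0.064.]
Remaining roots from the quadratic factor 1 + (0.17) z + (-0.08) z^2:
  Set 1 + (0.17) z + (-0.08) z^2 = 0, i.e. a z^2 + b z + c = 0 with a = -0.08, b = 0.17, c = 1.
  Discriminant D = b^2 - 4ac = (0.17)^2 - 4*(-0.08)*1 = 0.0289 - (-0.32) = 0.3489.
  D >= 0, so the roots are real: z = (-b +/- sqrt(D)) / (2a) = (-0.17 +/- 0.590678) / (-0.16).
    z_1 = (-0.17 + 0.590678) / (-0.16) = -2.6292,   |z_1| = 2.6292.
    z_2 = (-0.17 - 0.590678) / (-0.16) = 4.7542,   |z_2| = 4.7542.
Moduli of all roots: 1.2500, 2.6292, 4.7542.
All moduli strictly greater than 1? Yes.
Verdict: Invertible.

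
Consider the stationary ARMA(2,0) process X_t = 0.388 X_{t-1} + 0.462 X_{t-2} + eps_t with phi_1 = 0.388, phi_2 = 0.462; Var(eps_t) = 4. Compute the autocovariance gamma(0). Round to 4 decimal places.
\gamma(0) = 10.5972

Multiply the model equation by X_{t-k} and take expectations. With theta_0 = psi_0 = 1 and psi_j the MA(infinity) weights, this gives
  gamma(k) - sum_i phi_i gamma(k-i) = c_k,
  c_k = sigma^2 * sum_{j=k..q} theta_j psi_{j-k}   (c_k = 0 for k > q),
using gamma(-m) = gamma(m).
Pure AR (q = 0): c_0 = sigma^2 = 4, c_k = 0 for k >= 1.
Equations for k = 0, 1, 2 (AR order 2, c_2 = 0):
  (E0) gamma(0) = phi_1 gamma(1) + phi_2 gamma(2) + c_0
  (E1) gamma(1) = phi_1 gamma(0) + phi_2 gamma(1) + c_1
  (E2) gamma(2) = phi_1 gamma(1) + phi_2 gamma(0)
From (E1): gamma(1) = A gamma(0) + B with
  A = phi_1 / (1 - phi_2) = 0.388 / 0.538 = 0.72119,   B = c_1 / (1 - phi_2) = 0 / 0.538 = 0.
Insert (E2) into (E0): gamma(0) (1 - phi_2^2) = phi_1 (1 + phi_2) gamma(1) + c_0.
  phi_1 (1 + phi_2) = (0.388)(1.462) = 0.567256,   1 - phi_2^2 = 0.786556.
Replace gamma(1) by A gamma(0) + B and collect gamma(0):
  gamma(0) [0.786556 - (0.567256)(0.72119)] = c_0 = 4
  gamma(0) * 0.377457 = 4
  gamma(0) = 4 / 0.377457 = 10.597237.
Therefore gamma(0) = 10.5972 (to 4 decimal places).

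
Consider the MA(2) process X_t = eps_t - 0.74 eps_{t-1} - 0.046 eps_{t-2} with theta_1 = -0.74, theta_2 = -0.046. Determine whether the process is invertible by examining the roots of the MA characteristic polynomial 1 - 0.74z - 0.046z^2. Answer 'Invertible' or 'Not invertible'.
\text{Invertible}

The MA(q) characteristic polynomial is P(z) = 1 - 0.74z - 0.046z^2.
Invertibility requires all roots to lie outside the unit circle, i.e. |z| > 1 for every root.
Set 1 + (-0.74) z + (-0.046) z^2 = 0, i.e. a z^2 + b z + c = 0 with a = -0.046, b = -0.74, c = 1.
Discriminant D = b^2 - 4ac = (-0.74)^2 - 4*(-0.046)*1 = 0.5476 - (-0.184) = 0.7316.
D >= 0, so the roots are real: z = (-b +/- sqrt(D)) / (2a) = (0.74 +/- 0.855336) / (-0.092).
  z_1 = (0.74 + 0.855336) / (-0.092) = -17.3406,   |z_1| = 17.3406.
  z_2 = (0.74 - 0.855336) / (-0.092) = 1.2537,   |z_2| = 1.2537.
Moduli of all roots: 17.3406, 1.2537.
All moduli strictly greater than 1? Yes.
Verdict: Invertible.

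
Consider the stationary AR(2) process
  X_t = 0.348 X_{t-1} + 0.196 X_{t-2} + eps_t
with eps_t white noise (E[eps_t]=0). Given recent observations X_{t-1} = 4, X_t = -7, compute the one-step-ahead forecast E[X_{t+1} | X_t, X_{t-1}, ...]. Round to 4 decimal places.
E[X_{t+1} \mid \mathcal F_t] = -1.6520

For an AR(p) model X_t = c + sum_i phi_i X_{t-i} + eps_t, the
one-step-ahead conditional mean is
  E[X_{t+1} | X_t, ...] = c + sum_i phi_i X_{t+1-i}.
Substitute known values:
  E[X_{t+1} | ...] = (0.348) * (-7) + (0.196) * (4)
                   = -1.6520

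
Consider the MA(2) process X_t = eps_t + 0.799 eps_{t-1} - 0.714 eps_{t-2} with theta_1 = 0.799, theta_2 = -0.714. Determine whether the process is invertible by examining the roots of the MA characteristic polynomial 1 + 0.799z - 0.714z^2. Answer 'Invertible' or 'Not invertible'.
\text{Not invertible}

The MA(q) characteristic polynomial is P(z) = 1 + 0.799z - 0.714z^2.
Invertibility requires all roots to lie outside the unit circle, i.e. |z| > 1 for every root.
Set 1 + (0.799) z + (-0.714) z^2 = 0, i.e. a z^2 + b z + c = 0 with a = -0.714, b = 0.799, c = 1.
Discriminant D = b^2 - 4ac = (0.799)^2 - 4*(-0.714)*1 = 0.638401 - (-2.856) = 3.494401.
D >= 0, so the roots are real: z = (-b +/- sqrt(D)) / (2a) = (-0.799 +/- 1.869332) / (-1.428).
  z_1 = (-0.799 + 1.869332) / (-1.428) = -0.7495,   |z_1| = 0.7495.
  z_2 = (-0.799 - 1.869332) / (-1.428) = 1.8686,   |z_2| = 1.8686.
Moduli of all roots: 0.7495, 1.8686.
All moduli strictly greater than 1? No.
Verdict: Not invertible.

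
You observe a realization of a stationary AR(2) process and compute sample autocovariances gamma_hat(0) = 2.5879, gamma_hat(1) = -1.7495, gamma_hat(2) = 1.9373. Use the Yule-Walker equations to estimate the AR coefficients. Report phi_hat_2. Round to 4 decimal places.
\hat\phi_{2} = 0.5370

The Yule-Walker equations for an AR(p) process read, in matrix form,
  Gamma_p phi = r_p,   with   (Gamma_p)_{ij} = gamma(|i - j|),
                       (r_p)_i = gamma(i),   i,j = 1..p.
Substitute the sample gammas (Toeplitz matrix and right-hand side of size 2):
  Gamma_p = [[2.5879, -1.7495], [-1.7495, 2.5879]]
  r_p     = [-1.7495, 1.9373]
Written out:
  2.5879 phi_1 - 1.7495 phi_2 = -1.7495
  -1.7495 phi_1 + 2.5879 phi_2 = 1.9373
Solve by Cramer's rule:
  det = gamma(0)^2 - gamma(1)^2 = (2.5879)^2 - (-1.7495)^2 = 6.69722641 - 3.06075025 = 3.63647616
  phi_hat_1 = [gamma(1) gamma(0) - gamma(1) gamma(2)] / det = [(-1.7495)(2.5879) - (-1.7495)(1.9373)] / 3.63647616 = -1.1382247 / 3.63647616 = -0.313
  phi_hat_2 = [gamma(0) gamma(2) - gamma(1)^2] / det = [(2.5879)(1.9373) - (-1.7495)^2] / 3.63647616 = 1.95278842 / 3.63647616 = 0.537
So phi_hat = [-0.3130, 0.5370].
Therefore phi_hat_2 = 0.5370.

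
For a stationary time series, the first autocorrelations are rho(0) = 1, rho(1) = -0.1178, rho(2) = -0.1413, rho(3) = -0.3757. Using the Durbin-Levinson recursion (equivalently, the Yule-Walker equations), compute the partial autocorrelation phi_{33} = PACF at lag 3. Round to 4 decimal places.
\phi_{33} = -0.4300

The PACF at lag k is phi_{kk}, the last component of the solution
to the Yule-Walker system G_k phi = r_k where
  (G_k)_{ij} = rho(|i - j|), (r_k)_i = rho(i), i,j = 1..k.
Equivalently, Durbin-Levinson gives phi_{kk} iteratively:
  phi_{11} = rho(1)
  phi_{kk} = [rho(k) - sum_{j=1..k-1} phi_{k-1,j} rho(k-j)]
            / [1 - sum_{j=1..k-1} phi_{k-1,j} rho(j)],
  phi_{k,j} = phi_{k-1,j} - phi_{kk} phi_{k-1,k-j},  j = 1..k-1.
Step k = 1:
  phi_11 = rho(1) = -0.1178.
Step k = 2:
  phi_22 = [rho(2) - phi_11 rho(1)] / [1 - phi_11 rho(1)] = [-0.1413 - (-0.1178)(-0.1178)] / [1 - (-0.1178)(-0.1178)]
         = -0.15517684 / 0.98612316 = -0.157361.
  Update: phi_21 = phi_11 - phi_22 phi_11 = -0.1178 - (-0.157361)(-0.1178) = -0.136337.
Step k = 3:
  phi_33 = [rho(3) - phi_21 rho(2) - phi_22 rho(1)] / [1 - phi_21 rho(1) - phi_22 rho(2)]
    numerator   = -0.3757 - (-0.136337)(-0.1413) - (-0.157361)(-0.1178) = -0.4135015
    denominator = 1 - (-0.136337)(-0.1178) - (-0.157361)(-0.1413) = 0.96170445
  phi_33 = -0.4135015 / 0.96170445 = -0.43.
Therefore phi_{33} = -0.4300.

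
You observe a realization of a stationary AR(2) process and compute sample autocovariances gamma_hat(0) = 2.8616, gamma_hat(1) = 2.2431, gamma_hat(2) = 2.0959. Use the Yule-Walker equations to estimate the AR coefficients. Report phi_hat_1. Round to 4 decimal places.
\hat\phi_{1} = 0.5440

The Yule-Walker equations for an AR(p) process read, in matrix form,
  Gamma_p phi = r_p,   with   (Gamma_p)_{ij} = gamma(|i - j|),
                       (r_p)_i = gamma(i),   i,j = 1..p.
Substitute the sample gammas (Toeplitz matrix and right-hand side of size 2):
  Gamma_p = [[2.8616, 2.2431], [2.2431, 2.8616]]
  r_p     = [2.2431, 2.0959]
Written out:
  2.8616 phi_1 + 2.2431 phi_2 = 2.2431
  2.2431 phi_1 + 2.8616 phi_2 = 2.0959
Solve by Cramer's rule:
  det = gamma(0)^2 - gamma(1)^2 = (2.8616)^2 - (2.2431)^2 = 8.18875456 - 5.03149761 = 3.15725695
  phi_hat_1 = [gamma(1) gamma(0) - gamma(1) gamma(2)] / det = [(2.2431)(2.8616) - (2.2431)(2.0959)] / 3.15725695 = 1.71754167 / 3.15725695 = 0.544
  phi_hat_2 = [gamma(0) gamma(2) - gamma(1)^2] / det = [(2.8616)(2.0959) - (2.2431)^2] / 3.15725695 = 0.96612983 / 3.15725695 = 0.306
So phi_hat = [0.5440, 0.3060].
Therefore phi_hat_1 = 0.5440.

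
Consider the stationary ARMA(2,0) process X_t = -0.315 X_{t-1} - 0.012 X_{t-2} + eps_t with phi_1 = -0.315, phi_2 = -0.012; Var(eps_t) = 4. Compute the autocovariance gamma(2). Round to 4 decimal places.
\gamma(2) = 0.3812

Multiply the model equation by X_{t-k} and take expectations. With theta_0 = psi_0 = 1 and psi_j the MA(infinity) weights, this gives
  gamma(k) - sum_i phi_i gamma(k-i) = c_k,
  c_k = sigma^2 * sum_{j=k..q} theta_j psi_{j-k}   (c_k = 0 for k > q),
using gamma(-m) = gamma(m).
Pure AR (q = 0): c_0 = sigma^2 = 4, c_k = 0 for k >= 1.
Equations for k = 0, 1, 2 (AR order 2, c_2 = 0):
  (E0) gamma(0) = phi_1 gamma(1) + phi_2 gamma(2) + c_0
  (E1) gamma(1) = phi_1 gamma(0) + phi_2 gamma(1) + c_1
  (E2) gamma(2) = phi_1 gamma(1) + phi_2 gamma(0)
From (E1): gamma(1) = A gamma(0) + B with
  A = phi_1 / (1 - phi_2) = -0.315 / 1.012 = -0.311265,   B = c_1 / (1 - phi_2) = 0 / 1.012 = 0.
Insert (E2) into (E0): gamma(0) (1 - phi_2^2) = phi_1 (1 + phi_2) gamma(1) + c_0.
  phi_1 (1 + phi_2) = (-0.315)(0.988) = -0.31122,   1 - phi_2^2 = 0.999856.
Replace gamma(1) by A gamma(0) + B and collect gamma(0):
  gamma(0) [0.999856 - (-0.31122)(-0.311265)] = c_0 = 4
  gamma(0) * 0.902984 = 4
  gamma(0) = 4 / 0.902984 = 4.429757.
  gamma(1) = A gamma(0) = (-0.311265)(4.429757) = -1.378827.
  gamma(2) = phi_1 gamma(1) + phi_2 gamma(0) = (-0.315)(-1.378827) + (-0.012)(4.429757) = 0.381174.
Therefore gamma(2) = 0.3812 (to 4 decimal places).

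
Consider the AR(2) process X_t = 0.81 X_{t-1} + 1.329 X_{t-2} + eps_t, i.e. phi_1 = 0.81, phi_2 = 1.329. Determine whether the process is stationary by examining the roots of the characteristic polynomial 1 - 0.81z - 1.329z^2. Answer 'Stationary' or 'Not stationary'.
\text{Not stationary}

The AR(p) characteristic polynomial is P(z) = 1 - 0.81z - 1.329z^2.
Stationarity requires all roots to lie outside the unit circle, i.e. |z| > 1 for every root.
Set 1 + (-0.81) z + (-1.329) z^2 = 0, i.e. a z^2 + b z + c = 0 with a = -1.329, b = -0.81, c = 1.
Discriminant D = b^2 - 4ac = (-0.81)^2 - 4*(-1.329)*1 = 0.6561 - (-5.316) = 5.9721.
D >= 0, so the roots are real: z = (-b +/- sqrt(D)) / (2a) = (0.81 +/- 2.443788) / (-2.658).
  z_1 = (0.81 + 2.443788) / (-2.658) = -1.2241,   |z_1| = 1.2241.
  z_2 = (0.81 - 2.443788) / (-2.658) = 0.6147,   |z_2| = 0.6147.
Moduli of all roots: 1.2241, 0.6147.
All moduli strictly greater than 1? No.
Verdict: Not stationary.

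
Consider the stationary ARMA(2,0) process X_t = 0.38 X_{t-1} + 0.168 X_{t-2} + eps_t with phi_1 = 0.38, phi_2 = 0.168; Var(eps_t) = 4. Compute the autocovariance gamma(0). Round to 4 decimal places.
\gamma(0) = 5.2012

Multiply the model equation by X_{t-k} and take expectations. With theta_0 = psi_0 = 1 and psi_j the MA(infinity) weights, this gives
  gamma(k) - sum_i phi_i gamma(k-i) = c_k,
  c_k = sigma^2 * sum_{j=k..q} theta_j psi_{j-k}   (c_k = 0 for k > q),
using gamma(-m) = gamma(m).
Pure AR (q = 0): c_0 = sigma^2 = 4, c_k = 0 for k >= 1.
Equations for k = 0, 1, 2 (AR order 2, c_2 = 0):
  (E0) gamma(0) = phi_1 gamma(1) + phi_2 gamma(2) + c_0
  (E1) gamma(1) = phi_1 gamma(0) + phi_2 gamma(1) + c_1
  (E2) gamma(2) = phi_1 gamma(1) + phi_2 gamma(0)
From (E1): gamma(1) = A gamma(0) + B with
  A = phi_1 / (1 - phi_2) = 0.38 / 0.832 = 0.456731,   B = c_1 / (1 - phi_2) = 0 / 0.832 = 0.
Insert (E2) into (E0): gamma(0) (1 - phi_2^2) = phi_1 (1 + phi_2) gamma(1) + c_0.
  phi_1 (1 + phi_2) = (0.38)(1.168) = 0.44384,   1 - phi_2^2 = 0.971776.
Replace gamma(1) by A gamma(0) + B and collect gamma(0):
  gamma(0) [0.971776 - (0.44384)(0.456731)] = c_0 = 4
  gamma(0) * 0.769061 = 4
  gamma(0) = 4 / 0.769061 = 5.20115.
Therefore gamma(0) = 5.2012 (to 4 decimal places).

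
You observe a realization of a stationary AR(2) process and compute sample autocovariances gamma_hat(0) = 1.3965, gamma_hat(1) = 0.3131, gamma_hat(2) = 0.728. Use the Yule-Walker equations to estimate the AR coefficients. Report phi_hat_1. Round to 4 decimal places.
\hat\phi_{1} = 0.1130

The Yule-Walker equations for an AR(p) process read, in matrix form,
  Gamma_p phi = r_p,   with   (Gamma_p)_{ij} = gamma(|i - j|),
                       (r_p)_i = gamma(i),   i,j = 1..p.
Substitute the sample gammas (Toeplitz matrix and right-hand side of size 2):
  Gamma_p = [[1.3965, 0.3131], [0.3131, 1.3965]]
  r_p     = [0.3131, 0.728]
Written out:
  1.3965 phi_1 + 0.3131 phi_2 = 0.3131
  0.3131 phi_1 + 1.3965 phi_2 = 0.728
Solve by Cramer's rule:
  det = gamma(0)^2 - gamma(1)^2 = (1.3965)^2 - (0.3131)^2 = 1.95021225 - 0.09803161 = 1.85218064
  phi_hat_1 = [gamma(1) gamma(0) - gamma(1) gamma(2)] / det = [(0.3131)(1.3965) - (0.3131)(0.728)] / 1.85218064 = 0.20930735 / 1.85218064 = 0.113
  phi_hat_2 = [gamma(0) gamma(2) - gamma(1)^2] / det = [(1.3965)(0.728) - (0.3131)^2] / 1.85218064 = 0.91862039 / 1.85218064 = 0.496
So phi_hat = [0.1130, 0.4960].
Therefore phi_hat_1 = 0.1130.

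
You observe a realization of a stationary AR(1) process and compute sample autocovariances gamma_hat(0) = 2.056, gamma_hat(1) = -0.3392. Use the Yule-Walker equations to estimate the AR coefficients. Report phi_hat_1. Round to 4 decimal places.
\hat\phi_{1} = -0.1650

The Yule-Walker equations for an AR(p) process read, in matrix form,
  Gamma_p phi = r_p,   with   (Gamma_p)_{ij} = gamma(|i - j|),
                       (r_p)_i = gamma(i),   i,j = 1..p.
Substitute the sample gammas (Toeplitz matrix and right-hand side of size 1):
  Gamma_p = [[2.056]]
  r_p     = [-0.3392]
With p = 1 this is the single equation gamma(0) phi_1 = gamma(1):
  phi_hat_1 = gamma(1) / gamma(0) = -0.3392 / 2.056 = -0.1650.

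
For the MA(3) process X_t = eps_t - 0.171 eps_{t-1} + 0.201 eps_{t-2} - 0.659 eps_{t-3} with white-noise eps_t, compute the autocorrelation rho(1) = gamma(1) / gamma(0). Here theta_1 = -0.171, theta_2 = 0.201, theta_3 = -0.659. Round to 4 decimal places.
\rho(1) = -0.2246

For an MA(q) process with theta_0 = 1, the autocovariance is
  gamma(k) = sigma^2 * sum_{i=0..q-k} theta_i * theta_{i+k},
and rho(k) = gamma(k) / gamma(0). Sigma^2 cancels.
  numerator   = (1)*(-0.171) + (-0.171)*(0.201) + (0.201)*(-0.659) = -0.33783.
  denominator = (1)^2 + (-0.171)^2 + (0.201)^2 + (-0.659)^2 = 1.503923.
  rho(1) = -0.33783 / 1.503923 = -0.2246.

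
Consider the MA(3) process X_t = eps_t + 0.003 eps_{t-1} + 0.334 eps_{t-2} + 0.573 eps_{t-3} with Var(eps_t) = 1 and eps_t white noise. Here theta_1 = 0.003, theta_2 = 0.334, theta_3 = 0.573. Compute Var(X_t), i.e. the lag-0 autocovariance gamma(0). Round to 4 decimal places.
\gamma(0) = 1.4399

For an MA(q) process X_t = eps_t + sum_i theta_i eps_{t-i} with
Var(eps_t) = sigma^2, the variance is
  gamma(0) = sigma^2 * (1 + sum_i theta_i^2).
  sum_i theta_i^2 = (0.003)^2 + (0.334)^2 + (0.573)^2 = 0.000009 + 0.111556 + 0.328329 = 0.439894.
  gamma(0) = 1 * (1 + 0.439894) = 1 * 1.439894 = 1.439894, which rounds to 1.4399.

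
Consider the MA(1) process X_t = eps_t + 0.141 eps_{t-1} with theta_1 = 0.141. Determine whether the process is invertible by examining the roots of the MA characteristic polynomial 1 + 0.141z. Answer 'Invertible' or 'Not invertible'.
\text{Invertible}

The MA(q) characteristic polynomial is P(z) = 1 + 0.141z.
Invertibility requires all roots to lie outside the unit circle, i.e. |z| > 1 for every root.
This is linear in z: 1 + (0.141) z = 0  =>  z = -1/(0.141) = -7.092199,  |z| = 7.092199.
Moduli of all roots: 7.0922.
All moduli strictly greater than 1? Yes.
Verdict: Invertible.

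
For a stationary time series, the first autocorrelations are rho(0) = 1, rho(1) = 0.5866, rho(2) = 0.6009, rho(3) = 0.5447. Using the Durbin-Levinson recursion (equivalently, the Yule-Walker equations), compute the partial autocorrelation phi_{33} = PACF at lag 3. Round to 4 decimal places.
\phi_{33} = 0.1811

The PACF at lag k is phi_{kk}, the last component of the solution
to the Yule-Walker system G_k phi = r_k where
  (G_k)_{ij} = rho(|i - j|), (r_k)_i = rho(i), i,j = 1..k.
Equivalently, Durbin-Levinson gives phi_{kk} iteratively:
  phi_{11} = rho(1)
  phi_{kk} = [rho(k) - sum_{j=1..k-1} phi_{k-1,j} rho(k-j)]
            / [1 - sum_{j=1..k-1} phi_{k-1,j} rho(j)],
  phi_{k,j} = phi_{k-1,j} - phi_{kk} phi_{k-1,k-j},  j = 1..k-1.
Step k = 1:
  phi_11 = rho(1) = 0.5866.
Step k = 2:
  phi_22 = [rho(2) - phi_11 rho(1)] / [1 - phi_11 rho(1)] = [0.6009 - (0.5866)(0.5866)] / [1 - (0.5866)(0.5866)]
         = 0.25680044 / 0.65590044 = 0.391524.
  Update: phi_21 = phi_11 - phi_22 phi_11 = 0.5866 - (0.391524)(0.5866) = 0.356932.
Step k = 3:
  phi_33 = [rho(3) - phi_21 rho(2) - phi_22 rho(1)] / [1 - phi_21 rho(1) - phi_22 rho(2)]
    numerator   = 0.5447 - (0.356932)(0.6009) - (0.391524)(0.5866) = 0.10055169
    denominator = 1 - (0.356932)(0.5866) - (0.391524)(0.6009) = 0.55535703
  phi_33 = 0.10055169 / 0.55535703 = 0.1811.
Therefore phi_{33} = 0.1811.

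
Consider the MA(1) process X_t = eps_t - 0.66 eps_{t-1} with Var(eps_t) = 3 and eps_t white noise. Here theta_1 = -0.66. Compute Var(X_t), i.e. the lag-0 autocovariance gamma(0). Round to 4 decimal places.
\gamma(0) = 4.3068

For an MA(q) process X_t = eps_t + sum_i theta_i eps_{t-i} with
Var(eps_t) = sigma^2, the variance is
  gamma(0) = sigma^2 * (1 + sum_i theta_i^2).
  sum_i theta_i^2 = (-0.66)^2 = 0.4356.
  gamma(0) = 3 * (1 + 0.4356) = 3 * 1.4356 = 4.3068.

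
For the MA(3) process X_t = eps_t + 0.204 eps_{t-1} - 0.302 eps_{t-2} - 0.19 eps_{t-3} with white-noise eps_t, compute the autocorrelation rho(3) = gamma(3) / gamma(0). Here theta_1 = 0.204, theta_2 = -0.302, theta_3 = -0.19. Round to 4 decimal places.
\rho(3) = -0.1625

For an MA(q) process with theta_0 = 1, the autocovariance is
  gamma(k) = sigma^2 * sum_{i=0..q-k} theta_i * theta_{i+k},
and rho(k) = gamma(k) / gamma(0). Sigma^2 cancels.
  numerator   = (1)*(-0.19) = -0.19.
  denominator = (1)^2 + (0.204)^2 + (-0.302)^2 + (-0.19)^2 = 1.16892.
  rho(3) = -0.19 / 1.16892 = -0.1625.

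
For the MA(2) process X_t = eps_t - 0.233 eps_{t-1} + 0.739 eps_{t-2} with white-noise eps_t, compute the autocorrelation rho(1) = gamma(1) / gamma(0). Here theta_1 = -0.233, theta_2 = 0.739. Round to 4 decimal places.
\rho(1) = -0.2532

For an MA(q) process with theta_0 = 1, the autocovariance is
  gamma(k) = sigma^2 * sum_{i=0..q-k} theta_i * theta_{i+k},
and rho(k) = gamma(k) / gamma(0). Sigma^2 cancels.
  numerator   = (1)*(-0.233) + (-0.233)*(0.739) = -0.405187.
  denominator = (1)^2 + (-0.233)^2 + (0.739)^2 = 1.60041.
  rho(1) = -0.405187 / 1.60041 = -0.2532.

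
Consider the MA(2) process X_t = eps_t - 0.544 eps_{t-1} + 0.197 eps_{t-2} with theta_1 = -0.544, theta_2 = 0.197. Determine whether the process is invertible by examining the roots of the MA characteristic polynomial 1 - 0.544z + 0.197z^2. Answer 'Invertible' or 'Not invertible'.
\text{Invertible}

The MA(q) characteristic polynomial is P(z) = 1 - 0.544z + 0.197z^2.
Invertibility requires all roots to lie outside the unit circle, i.e. |z| > 1 for every root.
Set 1 + (-0.544) z + (0.197) z^2 = 0, i.e. a z^2 + b z + c = 0 with a = 0.197, b = -0.544, c = 1.
Discriminant D = b^2 - 4ac = (-0.544)^2 - 4*(0.197)*1 = 0.295936 - (0.788) = -0.492064.
D < 0, so the roots are the complex-conjugate pair z = (-b +/- i sqrt(-D)) / (2a) = 1.3807 +/- 1.7804i.
For a conjugate pair |z|^2 = z * conj(z) = (product of roots) = c/a = 1/(0.197) = 5.076142, so |z| = sqrt(5.076142) = 2.253 for both roots.
Moduli of all roots: 2.2530, 2.2530.
All moduli strictly greater than 1? Yes.
Verdict: Invertible.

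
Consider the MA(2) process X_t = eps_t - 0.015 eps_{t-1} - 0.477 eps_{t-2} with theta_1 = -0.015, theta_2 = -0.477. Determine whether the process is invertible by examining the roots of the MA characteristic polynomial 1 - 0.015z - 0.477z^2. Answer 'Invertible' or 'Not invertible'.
\text{Invertible}

The MA(q) characteristic polynomial is P(z) = 1 - 0.015z - 0.477z^2.
Invertibility requires all roots to lie outside the unit circle, i.e. |z| > 1 for every root.
Set 1 + (-0.015) z + (-0.477) z^2 = 0, i.e. a z^2 + b z + c = 0 with a = -0.477, b = -0.015, c = 1.
Discriminant D = b^2 - 4ac = (-0.015)^2 - 4*(-0.477)*1 = 0.000225 - (-1.908) = 1.908225.
D >= 0, so the roots are real: z = (-b +/- sqrt(D)) / (2a) = (0.015 +/- 1.381385) / (-0.954).
  z_1 = (0.015 + 1.381385) / (-0.954) = -1.4637,   |z_1| = 1.4637.
  z_2 = (0.015 - 1.381385) / (-0.954) = 1.4323,   |z_2| = 1.4323.
Moduli of all roots: 1.4637, 1.4323.
All moduli strictly greater than 1? Yes.
Verdict: Invertible.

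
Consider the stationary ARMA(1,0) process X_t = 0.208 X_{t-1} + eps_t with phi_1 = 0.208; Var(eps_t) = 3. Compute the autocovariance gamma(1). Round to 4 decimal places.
\gamma(1) = 0.6522

Multiply the model equation by X_{t-k} and take expectations. With theta_0 = psi_0 = 1 and psi_j the MA(infinity) weights, this gives
  gamma(k) - sum_i phi_i gamma(k-i) = c_k,
  c_k = sigma^2 * sum_{j=k..q} theta_j psi_{j-k}   (c_k = 0 for k > q),
using gamma(-m) = gamma(m).
Pure AR (q = 0): c_0 = sigma^2 = 3, c_k = 0 for k >= 1.
Equations for k = 0 and k = 1 (AR order 1):
  gamma(0) = phi_1 gamma(1) + c_0
  gamma(1) = phi_1 gamma(0) + c_1
Substituting the second into the first: gamma(0) (1 - phi_1^2) = c_0 + phi_1 c_1, so
  gamma(0) = c_0 / (1 - phi_1^2) = 3 / (1 - (0.208)^2) = 3 / 0.956736 = 3.135661.
  gamma(1) = phi_1 gamma(0) = (0.208)(3.135661) = 0.652218.
Therefore gamma(1) = 0.6522 (to 4 decimal places).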